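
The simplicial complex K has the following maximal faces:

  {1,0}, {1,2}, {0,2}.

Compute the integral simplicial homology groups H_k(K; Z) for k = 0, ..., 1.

H_0 = Z,  H_1 = Z.

Fix the vertex order 0 < 1 < 2 and write every simplex with vertices in increasing order. Then dim K = 1 and the simplices of K are:

  0-simplices (3): [0], [1], [2]
  1-simplices (3): [0,1], [0,2], [1,2]

Hence C_0 ≅ Z^3, C_1 ≅ Z^3.

The boundary map ∂_1: C_1 → C_0 is given by ∂[p,q] = [q] − [p]. For instance
  ∂[0,1] = [1] − [0].
The resulting 3×3 matrix has rank 2, and its Smith normal form has invariant factors (1,1).

Now H_k = ker ∂_k / im ∂_{k+1}, so:

  H_0: rank C_0 − rank ∂_1 = 3 − 2 = 1, and the invariant factors of ∂_1 are all 1, so H_0 = Z.
  H_1: rank ker ∂_1 − rank ∂_2 = (3 − 2) − 0 = 1, and there is no ∂_2, so H_1 = Z.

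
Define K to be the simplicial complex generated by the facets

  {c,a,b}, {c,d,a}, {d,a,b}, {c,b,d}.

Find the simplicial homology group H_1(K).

H_1 ≅ 0.

Fix the vertex order a < b < c < d and write every simplex with vertices in increasing order. Then dim K = 2 and the simplices of K are:

  0-simplices (4): a, b, c, d
  1-simplices (6): ab, ac, ad, bc, bd, cd
  2-simplices (4): abc, abd, acd, bcd

giving chain groups C_0 ≅ Z^4, C_1 ≅ Z^6, C_2 ≅ Z^4.

The boundary map ∂_1: C_1 → C_0 is given by ∂[p,q] = [q] − [p].
The resulting 4×6 matrix has rank 3, and its Smith normal form has invariant factors (1,1,1).

∂_2: C_2 → C_1 acts by ∂[p,q,r] = [q,r] − [p,r] + [p,q]. For instance
  ∂bcd = cd − bd + bc,
  ∂abd = bd − ad + ab.
The resulting 6×4 matrix has rank 3, and its Smith normal form has invariant factors (1,1,1).

Computing H_k = (kernel of ∂_k) / (image of ∂_{k+1}):

  H_1: rank ker ∂_1 − rank ∂_2 = (6 − 3) − 3 = 0, and the invariant factors of ∂_2 are all 1, so H_1 ≅ 0.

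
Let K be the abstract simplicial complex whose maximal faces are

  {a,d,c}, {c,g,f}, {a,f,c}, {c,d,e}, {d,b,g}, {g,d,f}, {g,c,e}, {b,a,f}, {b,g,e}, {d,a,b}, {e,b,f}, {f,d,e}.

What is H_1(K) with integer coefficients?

K has 7 vertices, 18 edges, 12 triangles.
rank ∂_1 = 6, rank ∂_2 = 12 ⇒ b_1 = 18 − 6 − 12 = 0; ∂_2 has invariant factor(s) [2] giving torsion. So H_1 ≅ Z/2.

H_1 = Z/2.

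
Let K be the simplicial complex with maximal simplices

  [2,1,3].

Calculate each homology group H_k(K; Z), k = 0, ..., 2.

H_0 = Z,  H_1 = 0,  H_2 = 0.

We work with the vertex ordering 1 < 2 < 3. The simplices of K, each written with vertices in increasing order, are:

  0-simplices (3): [1], [2], [3]
  1-simplices (3): [1,2], [1,3], [2,3]
  2-simplices (1): [1,2,3]

so the chain groups are C_0 ≅ Z^3, C_1 ≅ Z^3, C_2 ≅ Z^1.

The boundary map ∂_1: C_1 → C_0 is given by ∂[p,q] = [q] − [p]. For instance
  ∂[1,2] = [2] − [1].
The 3×3 boundary matrix has rank 2 and Smith normal form diag(1,1).

∂_2: C_2 → C_1 acts by ∂[p,q,r] = [q,r] − [p,r] + [p,q]. For instance
  ∂[1,2,3] = [2,3] − [1,3] + [1,2].
As a 3×1 matrix over Z this has rank 1, with invariant factors (1).

Reading off H_k = ker ∂_k / im ∂_{k+1}:

  H_0: rank C_0 − rank ∂_1 = 3 − 2 = 1, and the invariant factors of ∂_1 are all 1, so H_0 = Z.
  H_1: rank ker ∂_1 − rank ∂_2 = (3 − 2) − 1 = 0, and the invariant factors of ∂_2 are all 1, so H_1 = 0.
  H_2: rank ker ∂_2 − rank ∂_3 = (1 − 1) − 0 = 0, and there is no ∂_3, so H_2 = 0.

As a check, the Euler characteristic is 3 − 3 + 1 = 1, which agrees with 1 − 0 + 0 = 1.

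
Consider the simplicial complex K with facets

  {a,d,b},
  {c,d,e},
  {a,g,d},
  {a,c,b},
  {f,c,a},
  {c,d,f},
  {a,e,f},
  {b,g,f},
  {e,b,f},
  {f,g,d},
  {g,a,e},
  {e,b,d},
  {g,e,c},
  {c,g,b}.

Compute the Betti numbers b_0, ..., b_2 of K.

We work with the vertex ordering a < b < c < d < e < f < g. The simplices of K, each written with vertices in increasing order, are:

  0-simplices (7): a, b, c, d, e, f, g
  1-simplices (21): ab, ac, ad, ae, af, ag, bc, bd, be, bf, bg, cd, ce, cf, cg, de, df, dg, ef, eg, fg
  2-simplices (14): abc, abd, acf, adg, aef, aeg, bcg, bde, bef, bfg, cde, cdf, ceg, dfg

so the chain groups are C_0 ≅ Z^7, C_1 ≅ Z^21, C_2 ≅ Z^14.

∂_1: C_1 → C_0 sends each edge [p,q] (with p < q) to q − p. For instance
  ∂bc = c − b.
The 7×21 boundary matrix has rank 6 and Smith normal form diag(1,1,1,1,1,1).

The boundary map ∂_2: C_2 → C_1 maps a triangle to the signed sum of its edges. For instance
  ∂abd = bd − ad + ab,
  ∂ceg = eg − cg + ce.
The 21×14 boundary matrix has rank 13 and Smith normal form diag(1,1,1,1,1,1,1,1,1,1,1,1,1).

From H_k ≅ ker(∂_k) / im(∂_{k+1}) we obtain:

  H_0: rank C_0 − rank ∂_1 = 7 − 6 = 1, and the invariant factors of ∂_1 are all 1, so H_0 = Z.
  H_1: rank ker ∂_1 − rank ∂_2 = (21 − 6) − 13 = 2, and the invariant factors of ∂_2 are all 1, so H_1 = Z^2.
  H_2: rank ker ∂_2 − rank ∂_3 = (14 − 13) − 0 = 1, and there is no ∂_3, so H_2 = Z.

Hence the Betti numbers are b_0 = 1, b_1 = 2, b_2 = 1.

b_0 = 1, b_1 = 2, b_2 = 1.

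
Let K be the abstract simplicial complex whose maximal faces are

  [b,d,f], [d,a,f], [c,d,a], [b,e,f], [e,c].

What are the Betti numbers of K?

K has 6 vertices, 10 edges, 4 triangles.
rank ∂_0 = 0, rank ∂_1 = 5 ⇒ b_0 = 6 − 0 − 5 = 1; all invariant factors of ∂_1 are 1 so no torsion. So H_0 ≅ Z.
rank ∂_1 = 5, rank ∂_2 = 4 ⇒ b_1 = 10 − 5 − 4 = 1; all invariant factors of ∂_2 are 1 so no torsion. So H_1 ≅ Z.
rank ∂_2 = 4, rank ∂_3 = 0 ⇒ b_2 = 4 − 4 − 0 = 0. So H_2 ≅ 0.

b_0 = 1, b_1 = 1, b_2 = 0.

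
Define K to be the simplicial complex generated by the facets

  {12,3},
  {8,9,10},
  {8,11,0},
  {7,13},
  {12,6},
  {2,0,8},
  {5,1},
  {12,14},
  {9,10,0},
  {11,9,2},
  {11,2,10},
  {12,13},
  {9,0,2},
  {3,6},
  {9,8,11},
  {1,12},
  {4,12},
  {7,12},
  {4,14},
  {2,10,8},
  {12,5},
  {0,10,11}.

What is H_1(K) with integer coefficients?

Order the vertices as 0 < 1 < 2 < 3 < 4 < 5 < 6 < 7 < 8 < 9 < 10 < 11 < 12 < 13 < 14. Listing each simplex with vertices in this order, K has dimension 2 with simplices:

  0-simplices (15): [0], [1], [2], [3], [4], [5], [6], [7], [8], [9], [10], [11], [12], [13], [14]
  1-simplices (27): (27 of them)
  2-simplices (10): [0,2,8], [0,2,9], [0,8,11], [0,9,10], [0,10,11], [2,8,10], [2,9,11], [2,10,11], [8,9,10], [8,9,11]

giving chain groups C_0 ≅ Z^15, C_1 ≅ Z^27, C_2 ≅ Z^10.

Boundary ∂_1: C_1 → C_0 sends each edge [p,q] (with p < q) to q − p.
This gives a 15×27 integer matrix of rank 13; reducing to Smith normal form yields diagonal entries (1,1,1,1,1,1,1,1,1,1,1,1,1).

∂_2: C_2 → C_1 maps a triangle to the signed sum of its edges. For instance
  ∂[2,10,11] = [10,11] − [2,11] + [2,10],
  ∂[2,9,11] = [9,11] − [2,11] + [2,9].
As a 27×10 matrix over Z this has rank 10, with invariant factors (1,1,1,1,1,1,1,1,1,2).

Now H_k = ker ∂_k / im ∂_{k+1}, so:

  H_1: rank ker ∂_1 − rank ∂_2 = (27 − 13) − 10 = 4, and ∂_2 has invariant factor 2 > 1, so H_1 ≅ Z^4 ⊕ Z_2.

H_1 = Z^4 ⊕ Z_2.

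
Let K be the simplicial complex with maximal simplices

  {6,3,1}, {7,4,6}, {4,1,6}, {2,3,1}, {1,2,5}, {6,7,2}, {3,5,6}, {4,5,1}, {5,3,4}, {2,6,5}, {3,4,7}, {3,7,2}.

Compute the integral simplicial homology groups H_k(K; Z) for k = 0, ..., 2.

H_0 ≅ Z,  H_1 ≅ Z_2,  H_2 = 0.

Fix the vertex order 1 < 2 < 3 < 4 < 5 < 6 < 7 and write every simplex with vertices in increasing order. Then dim K = 2 and the simplices of K are:

  0-simplices (7): [1], [2], [3], [4], [5], [6], [7]
  1-simplices (18): [1,2], [1,3], [1,4], [1,5], [1,6], [2,3], [2,5], [2,6], [2,7], [3,4], [3,5], [3,6], [3,7], [4,5], [4,6], [4,7], [5,6], [6,7]
  2-simplices (12): [1,2,3], [1,2,5], [1,3,6], [1,4,5], [1,4,6], [2,3,7], [2,5,6], [2,6,7], [3,4,5], [3,4,7], [3,5,6], [4,6,7]

so the chain groups are C_0 ≅ Z^7, C_1 ≅ Z^18, C_2 ≅ Z^12.

Boundary ∂_1: C_1 → C_0 sends each edge [p,q] (with p < q) to q − p.
This gives a 7×18 integer matrix of rank 6; reducing to Smith normal form yields diagonal entries (1,1,1,1,1,1).

The boundary map ∂_2: C_2 → C_1 maps a triangle to the signed sum of its edges. For instance
  ∂[1,3,6] = [3,6] − [1,6] + [1,3],
  ∂[2,6,7] = [6,7] − [2,7] + [2,6].
The 18×12 boundary matrix has rank 12 and Smith normal form diag(1,1,1,1,1,1,1,1,1,1,1,2).

Reading off H_k = ker ∂_k / im ∂_{k+1}:

  H_0: rank C_0 − rank ∂_1 = 7 − 6 = 1, and the invariant factors of ∂_1 are all 1, so H_0 = Z.
  H_1: rank ker ∂_1 − rank ∂_2 = (18 − 6) − 12 = 0, and ∂_2 has invariant factor 2 > 1, so H_1 = Z_2.
  H_2: rank ker ∂_2 − rank ∂_3 = (12 − 12) − 0 = 0, and there is no ∂_3, so H_2 = 0.

As a check, the Euler characteristic is 7 − 18 + 12 = 1, which agrees with 1 − 0 + 0 = 1.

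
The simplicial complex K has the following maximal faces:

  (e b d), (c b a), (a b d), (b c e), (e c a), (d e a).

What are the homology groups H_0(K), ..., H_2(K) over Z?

H_0 = Z,  H_1 = 0,  H_2 = Z.

Order the vertices as a < b < c < d < e. Listing each simplex with vertices in this order, K has dimension 2 with simplices:

  0-simplices (5): a, b, c, d, e
  1-simplices (9): ab, ac, ad, ae, bc, bd, be, ce, de
  2-simplices (6): abc, abd, ace, ade, bce, bde

Hence C_0 ≅ Z^5, C_1 ≅ Z^9, C_2 ≅ Z^6.

Boundary ∂_1: C_1 → C_0 is given by ∂[p,q] = [q] − [p]. For instance
  ∂de = e − d.
This gives a 5×9 integer matrix of rank 4; reducing to Smith normal form yields diagonal entries (1,1,1,1).

The boundary map ∂_2: C_2 → C_1 maps a triangle to the signed sum of its edges. For instance
  ∂ade = de − ae + ad,
  ∂bce = ce − be + bc.
The resulting 9×6 matrix has rank 5, and its Smith normal form has invariant factors (1,1,1,1,1).

Reading off H_k = ker ∂_k / im ∂_{k+1}:

  H_0: rank C_0 − rank ∂_1 = 5 − 4 = 1, and the invariant factors of ∂_1 are all 1, so H_0 = Z.
  H_1: rank ker ∂_1 − rank ∂_2 = (9 − 4) − 5 = 0, and the invariant factors of ∂_2 are all 1, so H_1 = 0.
  H_2: rank ker ∂_2 − rank ∂_3 = (6 − 5) − 0 = 1, and there is no ∂_3, so H_2 = Z.

As a check, the Euler characteristic is 5 − 9 + 6 = 2, which agrees with 1 − 0 + 1 = 2.
(K is a triangulation of the 2-sphere S^2.)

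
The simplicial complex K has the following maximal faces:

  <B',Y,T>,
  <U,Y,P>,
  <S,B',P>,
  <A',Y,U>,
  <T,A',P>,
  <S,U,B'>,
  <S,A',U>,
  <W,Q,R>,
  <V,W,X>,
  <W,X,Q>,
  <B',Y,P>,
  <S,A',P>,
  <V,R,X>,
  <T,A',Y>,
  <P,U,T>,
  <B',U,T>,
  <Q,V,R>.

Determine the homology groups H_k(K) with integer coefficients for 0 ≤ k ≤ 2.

Take the total order P < Q < R < S < T < U < V < W < X < Y < A' < B' on the vertex set. Then K (dimension 2) consists of the simplices:

  0-simplices (12): [P], [Q], [R], [S], [T], [U], [V], [W], [X], [Y], [A'], [B']
  1-simplices (28): (28 of them)
  2-simplices (17): (17 of them)

Hence C_0 ≅ Z^12, C_1 ≅ Z^28, C_2 ≅ Z^17.

Boundary ∂_1: C_1 → C_0 sends each edge [p,q] (with p < q) to q − p.
This gives a 12×28 integer matrix of rank 10; reducing to Smith normal form yields diagonal entries (1,1,1,1,1,1,1,1,1,1).

∂_2: C_2 → C_1 sends each 2-simplex [p,q,r] to [q,r] − [p,r] + [p,q]. For instance
  ∂[T,Y,B'] = [Y,B'] − [T,B'] + [T,Y],
  ∂[Q,R,V] = [R,V] − [Q,V] + [Q,R].
The resulting 28×17 matrix has rank 17, and its Smith normal form has invariant factors (1,1,1,1,1,1,1,1,1,1,1,1,1,1,1,1,2).

Computing H_k = (kernel of ∂_k) / (image of ∂_{k+1}):

  H_0: rank C_0 − rank ∂_1 = 12 − 10 = 2, and the invariant factors of ∂_1 are all 1, so H_0 ≅ Z^2.
  H_1: rank ker ∂_1 − rank ∂_2 = (28 − 10) − 17 = 1, and ∂_2 has invariant factor 2 > 1, so H_1 ≅ Z ⊕ Z/2.
  H_2: rank ker ∂_2 − rank ∂_3 = (17 − 17) − 0 = 0, and there is no ∂_3, so H_2 ≅ 0.

As a check, the Euler characteristic is 12 − 28 + 17 = 1, which agrees with 2 − 1 + 0 = 1.
(K is a triangulation of the disjoint union of the real projective plane RP^2 and the Möbius band.)

H_0 = Z^2,  H_1 = Z ⊕ Z/2,  H_2 = 0.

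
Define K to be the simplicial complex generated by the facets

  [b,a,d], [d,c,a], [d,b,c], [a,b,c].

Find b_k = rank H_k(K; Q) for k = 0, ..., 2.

b_0 = 1, b_1 = 0, b_2 = 1.

K has 4 vertices, 6 edges, 4 triangles.
rank ∂_0 = 0, rank ∂_1 = 3 ⇒ b_0 = 4 − 0 − 3 = 1; all invariant factors of ∂_1 are 1 so no torsion. So H_0 = Z.
rank ∂_1 = 3, rank ∂_2 = 3 ⇒ b_1 = 6 − 3 − 3 = 0; all invariant factors of ∂_2 are 1 so no torsion. So H_1 = 0.
rank ∂_2 = 3, rank ∂_3 = 0 ⇒ b_2 = 4 − 3 − 0 = 1. So H_2 = Z.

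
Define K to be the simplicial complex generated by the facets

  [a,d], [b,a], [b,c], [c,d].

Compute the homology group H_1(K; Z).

We work with the vertex ordering a < b < c < d. The simplices of K, each written with vertices in increasing order, are:

  0-simplices (4): a, b, c, d
  1-simplices (4): ab, ad, bc, cd

giving chain groups C_0 ≅ Z^4, C_1 ≅ Z^4.

∂_1: C_1 → C_0 sends each edge [p,q] (with p < q) to q − p.
As a 4×4 matrix over Z this has rank 3, with invariant factors (1,1,1).

From H_k ≅ ker(∂_k) / im(∂_{k+1}) we obtain:

  H_1: rank ker ∂_1 − rank ∂_2 = (4 − 3) − 0 = 1, and there is no ∂_2, so H_1 = Z.

H_1 ≅ Z.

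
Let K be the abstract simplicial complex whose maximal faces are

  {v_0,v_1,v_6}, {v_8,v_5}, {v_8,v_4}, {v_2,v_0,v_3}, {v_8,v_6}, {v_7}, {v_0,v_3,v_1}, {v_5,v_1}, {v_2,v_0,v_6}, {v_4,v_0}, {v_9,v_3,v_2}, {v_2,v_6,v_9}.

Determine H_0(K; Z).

H_0 ≅ Z^2.

We work with the vertex ordering v_0 < v_1 < v_2 < v_3 < v_4 < v_5 < v_6 < v_7 < v_8 < v_9. The simplices of K, each written with vertices in increasing order, are:

  0-simplices (10): [v_0], [v_1], [v_2], [v_3], [v_4], [v_5], [v_6], [v_7], [v_8], [v_9]
  1-simplices (16): (16 of them)
  2-simplices (6): [v_0,v_1,v_3], [v_0,v_1,v_6], [v_0,v_2,v_3], [v_0,v_2,v_6], [v_2,v_3,v_9], [v_2,v_6,v_9]

so the chain groups are C_0 ≅ Z^10, C_1 ≅ Z^16, C_2 ≅ Z^6.

Boundary ∂_1: C_1 → C_0 is given by ∂[p,q] = [q] − [p].
The resulting 10×16 matrix has rank 8, and its Smith normal form has invariant factors (1,1,1,1,1,1,1,1).

∂_2: C_2 → C_1 acts by ∂[p,q,r] = [q,r] − [p,r] + [p,q]. For instance
  ∂[v_0,v_2,v_6] = [v_2,v_6] − [v_0,v_6] + [v_0,v_2],
  ∂[v_0,v_1,v_3] = [v_1,v_3] − [v_0,v_3] + [v_0,v_1].
As a 16×6 matrix over Z this has rank 6, with invariant factors (1,1,1,1,1,1).

Computing H_k = (kernel of ∂_k) / (image of ∂_{k+1}):

  H_0: rank C_0 − rank ∂_1 = 10 − 8 = 2, and the invariant factors of ∂_1 are all 1, so H_0 ≅ Z^2.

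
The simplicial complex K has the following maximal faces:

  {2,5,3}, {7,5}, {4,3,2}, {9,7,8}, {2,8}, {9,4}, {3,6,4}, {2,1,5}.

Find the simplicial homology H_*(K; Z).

Order the vertices as 1 < 2 < 3 < 4 < 5 < 6 < 7 < 8 < 9. Listing each simplex with vertices in this order, K has dimension 2 with simplices:

  0-simplices (9): [1], [2], [3], [4], [5], [6], [7], [8], [9]
  1-simplices (15): [1,2], [1,5], [2,3], [2,4], [2,5], [2,8], [3,4], [3,5], [3,6], [4,6], [4,9], [5,7], [7,8], [7,9], [8,9]
  2-simplices (5): [1,2,5], [2,3,4], [2,3,5], [3,4,6], [7,8,9]

giving chain groups C_0 ≅ Z^9, C_1 ≅ Z^15, C_2 ≅ Z^5.

Boundary ∂_1: C_1 → C_0 sends each edge [p,q] (with p < q) to q − p.
The 9×15 boundary matrix has rank 8 and Smith normal form diag(1,1,1,1,1,1,1,1).

The boundary map ∂_2: C_2 → C_1 acts by ∂[p,q,r] = [q,r] − [p,r] + [p,q]. For instance
  ∂[1,2,5] = [2,5] − [1,5] + [1,2],
  ∂[2,3,4] = [3,4] − [2,4] + [2,3].
As a 15×5 matrix over Z this has rank 5, with invariant factors (1,1,1,1,1).

From H_k ≅ ker(∂_k) / im(∂_{k+1}) we obtain:

  H_0: rank C_0 − rank ∂_1 = 9 − 8 = 1, and the invariant factors of ∂_1 are all 1, so H_0 = Z.
  H_1: rank ker ∂_1 − rank ∂_2 = (15 − 8) − 5 = 2, and the invariant factors of ∂_2 are all 1, so H_1 = Z^2.
  H_2: rank ker ∂_2 − rank ∂_3 = (5 − 5) − 0 = 0, and there is no ∂_3, so H_2 = 0.

H_0 = Z,  H_1 = Z^2,  H_2 = 0.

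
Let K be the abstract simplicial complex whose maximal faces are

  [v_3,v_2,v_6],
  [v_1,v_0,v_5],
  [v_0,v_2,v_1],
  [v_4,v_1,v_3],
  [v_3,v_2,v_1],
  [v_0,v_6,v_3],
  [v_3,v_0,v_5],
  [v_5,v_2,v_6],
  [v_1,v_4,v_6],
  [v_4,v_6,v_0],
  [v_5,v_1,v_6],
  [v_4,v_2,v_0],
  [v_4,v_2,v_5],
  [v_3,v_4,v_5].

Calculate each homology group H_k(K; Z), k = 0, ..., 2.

H_0 ≅ Z,  H_1 ≅ Z^2,  H_2 ≅ Z.

Order the vertices as v_0 < v_1 < v_2 < v_3 < v_4 < v_5 < v_6. Listing each simplex with vertices in this order, K has dimension 2 with simplices:

  0-simplices (7): [v_0], [v_1], [v_2], [v_3], [v_4], [v_5], [v_6]
  1-simplices (21): (21 of them)
  2-simplices (14): (14 of them)

so the chain groups are C_0 ≅ Z^7, C_1 ≅ Z^21, C_2 ≅ Z^14.

Boundary ∂_1: C_1 → C_0 sends each edge [p,q] (with p < q) to q − p.
As a 7×21 matrix over Z this has rank 6, with invariant factors (1,1,1,1,1,1).

∂_2: C_2 → C_1 acts by ∂[p,q,r] = [q,r] − [p,r] + [p,q]. For instance
  ∂[v_1,v_3,v_4] = [v_3,v_4] − [v_1,v_4] + [v_1,v_3],
  ∂[v_0,v_1,v_2] = [v_1,v_2] − [v_0,v_2] + [v_0,v_1].
As a 21×14 matrix over Z this has rank 13, with invariant factors (1,1,1,1,1,1,1,1,1,1,1,1,1).

Now H_k = ker ∂_k / im ∂_{k+1}, so:

  H_0: rank C_0 − rank ∂_1 = 7 − 6 = 1, and the invariant factors of ∂_1 are all 1, so H_0 = Z.
  H_1: rank ker ∂_1 − rank ∂_2 = (21 − 6) − 13 = 2, and the invariant factors of ∂_2 are all 1, so H_1 = Z^2.
  H_2: rank ker ∂_2 − rank ∂_3 = (14 − 13) − 0 = 1, and there is no ∂_3, so H_2 = Z.

As a check, the Euler characteristic is 7 − 21 + 14 = 0, which agrees with 1 − 2 + 1 = 0.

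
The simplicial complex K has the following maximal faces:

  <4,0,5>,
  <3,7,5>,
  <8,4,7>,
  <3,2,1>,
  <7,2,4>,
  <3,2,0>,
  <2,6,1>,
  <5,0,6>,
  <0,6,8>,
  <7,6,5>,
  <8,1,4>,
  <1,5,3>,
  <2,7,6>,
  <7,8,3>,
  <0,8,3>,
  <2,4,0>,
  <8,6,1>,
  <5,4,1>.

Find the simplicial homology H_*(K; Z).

Fix the vertex order 0 < 1 < 2 < 3 < 4 < 5 < 6 < 7 < 8 and write every simplex with vertices in increasing order. Then dim K = 2 and the simplices of K are:

  0-simplices (9): [0], [1], [2], [3], [4], [5], [6], [7], [8]
  1-simplices (27): (27 of them)
  2-simplices (18): [0,2,3], [0,2,4], [0,3,8], [0,4,5], [0,5,6], [0,6,8], [1,2,3], [1,2,6], [1,3,5], [1,4,5], [1,4,8], [1,6,8], [2,4,7], [2,6,7], [3,5,7], [3,7,8], [4,7,8], [5,6,7]

so the chain groups are C_0 ≅ Z^9, C_1 ≅ Z^27, C_2 ≅ Z^18.

Boundary ∂_1: C_1 → C_0 sends each edge [p,q] (with p < q) to q − p. For instance
  ∂[3,8] = [8] − [3].
The resulting 9×27 matrix has rank 8, and its Smith normal form has invariant factors (1,1,1,1,1,1,1,1).

∂_2: C_2 → C_1 acts by ∂[p,q,r] = [q,r] − [p,r] + [p,q]. For instance
  ∂[1,4,5] = [4,5] − [1,5] + [1,4],
  ∂[0,4,5] = [4,5] − [0,5] + [0,4].
The 27×18 boundary matrix has rank 17 and Smith normal form diag(1,1,1,1,1,1,1,1,1,1,1,1,1,1,1,1,1).

Now H_k = ker ∂_k / im ∂_{k+1}, so:

  H_0: rank C_0 − rank ∂_1 = 9 − 8 = 1, and the invariant factors of ∂_1 are all 1, so H_0 ≅ Z.
  H_1: rank ker ∂_1 − rank ∂_2 = (27 − 8) − 17 = 2, and the invariant factors of ∂_2 are all 1, so H_1 ≅ Z^2.
  H_2: rank ker ∂_2 − rank ∂_3 = (18 − 17) − 0 = 1, and there is no ∂_3, so H_2 ≅ Z.

H_0 = Z,  H_1 = Z^2,  H_2 = Z.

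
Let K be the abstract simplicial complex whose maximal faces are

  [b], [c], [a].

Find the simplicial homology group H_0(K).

Fix the vertex order a < b < c and write every simplex with vertices in increasing order. Then dim K = 0 and the simplices of K are:

  0-simplices (3): a, b, c

giving chain groups C_0 ≅ Z^3.

From H_k ≅ ker(∂_k) / im(∂_{k+1}) we obtain:

  H_0: rank C_0 − rank ∂_1 = 3 − 0 = 3, and there is no ∂_1, so H_0 ≅ Z^3.

(K is a triangulation of a set of 3 points.)

H_0 ≅ Z^3.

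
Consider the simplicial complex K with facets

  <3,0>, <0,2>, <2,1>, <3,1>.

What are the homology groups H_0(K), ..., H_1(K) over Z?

H_0 = Z,  H_1 = Z.

We work with the vertex ordering 0 < 1 < 2 < 3. The simplices of K, each written with vertices in increasing order, are:

  0-simplices (4): [0], [1], [2], [3]
  1-simplices (4): [0,2], [0,3], [1,2], [1,3]

so the chain groups are C_0 ≅ Z^4, C_1 ≅ Z^4.

The boundary map ∂_1: C_1 → C_0 sends each edge [p,q] (with p < q) to q − p. For instance
  ∂[0,2] = [2] − [0].
As a 4×4 matrix over Z this has rank 3, with invariant factors (1,1,1).

Reading off H_k = ker ∂_k / im ∂_{k+1}:

  H_0: rank C_0 − rank ∂_1 = 4 − 3 = 1, and the invariant factors of ∂_1 are all 1, so H_0 ≅ Z.
  H_1: rank ker ∂_1 − rank ∂_2 = (4 − 3) − 0 = 1, and there is no ∂_2, so H_1 ≅ Z.

As a check, the Euler characteristic is 4 − 4 = 0, which agrees with 1 − 1 = 0.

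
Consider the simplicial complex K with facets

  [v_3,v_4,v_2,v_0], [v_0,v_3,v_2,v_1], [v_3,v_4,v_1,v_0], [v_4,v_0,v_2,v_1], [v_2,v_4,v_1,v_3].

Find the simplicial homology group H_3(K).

H_3 = Z.

We work with the vertex ordering v_0 < v_1 < v_2 < v_3 < v_4. The simplices of K, each written with vertices in increasing order, are:

  0-simplices (5): [v_0], [v_1], [v_2], [v_3], [v_4]
  1-simplices (10): [v_0,v_1], [v_0,v_2], [v_0,v_3], [v_0,v_4], [v_1,v_2], [v_1,v_3], [v_1,v_4], [v_2,v_3], [v_2,v_4], [v_3,v_4]
  2-simplices (10): [v_0,v_1,v_2], [v_0,v_1,v_3], [v_0,v_1,v_4], [v_0,v_2,v_3], [v_0,v_2,v_4], [v_0,v_3,v_4], [v_1,v_2,v_3], [v_1,v_2,v_4], [v_1,v_3,v_4], [v_2,v_3,v_4]
  3-simplices (5): [v_0,v_1,v_2,v_3], [v_0,v_1,v_2,v_4], [v_0,v_1,v_3,v_4], [v_0,v_2,v_3,v_4], [v_1,v_2,v_3,v_4]

so the chain groups are C_0 ≅ Z^5, C_1 ≅ Z^10, C_2 ≅ Z^10, C_3 ≅ Z^5.

∂_1: C_1 → C_0 is given by ∂[p,q] = [q] − [p]. For instance
  ∂[v_1,v_3] = [v_3] − [v_1].
The resulting 5×10 matrix has rank 4, and its Smith normal form has invariant factors (1,1,1,1).

∂_2: C_2 → C_1 acts by ∂[p,q,r] = [q,r] − [p,r] + [p,q]. For instance
  ∂[v_0,v_1,v_2] = [v_1,v_2] − [v_0,v_2] + [v_0,v_1],
  ∂[v_0,v_1,v_4] = [v_1,v_4] − [v_0,v_4] + [v_0,v_1].
This gives a 10×10 integer matrix of rank 6; reducing to Smith normal form yields diagonal entries (1,1,1,1,1,1).

The boundary map ∂_3: C_3 → C_2 sends each 3-simplex σ to the alternating sum Σ_i (−1)^i (σ with its i-th vertex removed). For instance
  ∂[v_0,v_1,v_2,v_4] = [v_1,v_2,v_4] − [v_0,v_2,v_4] + [v_0,v_1,v_4] − [v_0,v_1,v_2],
  ∂[v_0,v_2,v_3,v_4] = [v_2,v_3,v_4] − [v_0,v_3,v_4] + [v_0,v_2,v_4] − [v_0,v_2,v_3].
As a 10×5 matrix over Z this has rank 4, with invariant factors (1,1,1,1).

From H_k ≅ ker(∂_k) / im(∂_{k+1}) we obtain:

  H_3: rank ker ∂_3 − rank ∂_4 = (5 − 4) − 0 = 1, and there is no ∂_4, so H_3 ≅ Z.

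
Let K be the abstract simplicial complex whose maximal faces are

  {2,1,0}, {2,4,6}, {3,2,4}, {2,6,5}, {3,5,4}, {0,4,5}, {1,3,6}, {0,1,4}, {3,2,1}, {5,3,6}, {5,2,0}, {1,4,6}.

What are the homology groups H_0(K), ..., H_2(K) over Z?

H_0 = Z,  H_1 = Z/2,  H_2 = 0.

Take the total order 0 < 1 < 2 < 3 < 4 < 5 < 6 on the vertex set. Then K (dimension 2) consists of the simplices:

  0-simplices (7): [0], [1], [2], [3], [4], [5], [6]
  1-simplices (18): [0,1], [0,2], [0,4], [0,5], [1,2], [1,3], [1,4], [1,6], [2,3], [2,4], [2,5], [2,6], [3,4], [3,5], [3,6], [4,5], [4,6], [5,6]
  2-simplices (12): [0,1,2], [0,1,4], [0,2,5], [0,4,5], [1,2,3], [1,3,6], [1,4,6], [2,3,4], [2,4,6], [2,5,6], [3,4,5], [3,5,6]

Hence C_0 ≅ Z^7, C_1 ≅ Z^18, C_2 ≅ Z^12.

The boundary map ∂_1: C_1 → C_0 sends each edge [p,q] (with p < q) to q − p. For instance
  ∂[2,6] = [6] − [2].
The resulting 7×18 matrix has rank 6, and its Smith normal form has invariant factors (1,1,1,1,1,1).

The boundary map ∂_2: C_2 → C_1 acts by ∂[p,q,r] = [q,r] − [p,r] + [p,q]. For instance
  ∂[1,4,6] = [4,6] − [1,6] + [1,4],
  ∂[2,3,4] = [3,4] − [2,4] + [2,3].
The resulting 18×12 matrix has rank 12, and its Smith normal form has invariant factors (1,1,1,1,1,1,1,1,1,1,1,2).

From H_k ≅ ker(∂_k) / im(∂_{k+1}) we obtain:

  H_0: rank C_0 − rank ∂_1 = 7 − 6 = 1, and the invariant factors of ∂_1 are all 1, so H_0 ≅ Z.
  H_1: rank ker ∂_1 − rank ∂_2 = (18 − 6) − 12 = 0, and ∂_2 has invariant factor 2 > 1, so H_1 ≅ Z/2.
  H_2: rank ker ∂_2 − rank ∂_3 = (12 − 12) − 0 = 0, and there is no ∂_3, so H_2 ≅ 0.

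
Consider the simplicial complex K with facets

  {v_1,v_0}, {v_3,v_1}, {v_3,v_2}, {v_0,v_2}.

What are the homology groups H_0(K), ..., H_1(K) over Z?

H_0 = Z,  H_1 = Z.

Take the total order v_0 < v_1 < v_2 < v_3 on the vertex set. Then K (dimension 1) consists of the simplices:

  0-simplices (4): [v_0], [v_1], [v_2], [v_3]
  1-simplices (4): [v_0,v_1], [v_0,v_2], [v_1,v_3], [v_2,v_3]

so the chain groups are C_0 ≅ Z^4, C_1 ≅ Z^4.

∂_1: C_1 → C_0 maps an edge to its endpoints' difference, ∂[p,q] = q − p. For instance
  ∂[v_2,v_3] = [v_3] − [v_2].
This gives a 4×4 integer matrix of rank 3; reducing to Smith normal form yields diagonal entries (1,1,1).

From H_k ≅ ker(∂_k) / im(∂_{k+1}) we obtain:

  H_0: rank C_0 − rank ∂_1 = 4 − 3 = 1, and the invariant factors of ∂_1 are all 1, so H_0 = Z.
  H_1: rank ker ∂_1 − rank ∂_2 = (4 − 3) − 0 = 1, and there is no ∂_2, so H_1 = Z.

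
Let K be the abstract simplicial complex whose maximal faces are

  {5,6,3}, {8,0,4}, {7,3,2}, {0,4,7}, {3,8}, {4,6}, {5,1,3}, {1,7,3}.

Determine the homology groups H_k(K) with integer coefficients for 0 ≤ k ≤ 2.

H_0 = Z,  H_1 = Z^2,  H_2 = 0.

Order the vertices as 0 < 1 < 2 < 3 < 4 < 5 < 6 < 7 < 8. Listing each simplex with vertices in this order, K has dimension 2 with simplices:

  0-simplices (9): [0], [1], [2], [3], [4], [5], [6], [7], [8]
  1-simplices (16): [0,4], [0,7], [0,8], [1,3], [1,5], [1,7], [2,3], [2,7], [3,5], [3,6], [3,7], [3,8], [4,6], [4,7], [4,8], [5,6]
  2-simplices (6): [0,4,7], [0,4,8], [1,3,5], [1,3,7], [2,3,7], [3,5,6]

so the chain groups are C_0 ≅ Z^9, C_1 ≅ Z^16, C_2 ≅ Z^6.

The boundary map ∂_1: C_1 → C_0 sends each edge [p,q] (with p < q) to q − p. For instance
  ∂[3,8] = [8] − [3].
The 9×16 boundary matrix has rank 8 and Smith normal form diag(1,1,1,1,1,1,1,1).

∂_2: C_2 → C_1 maps a triangle to the signed sum of its edges. For instance
  ∂[0,4,7] = [4,7] − [0,7] + [0,4],
  ∂[0,4,8] = [4,8] − [0,8] + [0,4].
The resulting 16×6 matrix has rank 6, and its Smith normal form has invariant factors (1,1,1,1,1,1).

From H_k ≅ ker(∂_k) / im(∂_{k+1}) we obtain:

  H_0: rank C_0 − rank ∂_1 = 9 − 8 = 1, and the invariant factors of ∂_1 are all 1, so H_0 ≅ Z.
  H_1: rank ker ∂_1 − rank ∂_2 = (16 − 8) − 6 = 2, and the invariant factors of ∂_2 are all 1, so H_1 ≅ Z^2.
  H_2: rank ker ∂_2 − rank ∂_3 = (6 − 6) − 0 = 0, and there is no ∂_3, so H_2 ≅ 0.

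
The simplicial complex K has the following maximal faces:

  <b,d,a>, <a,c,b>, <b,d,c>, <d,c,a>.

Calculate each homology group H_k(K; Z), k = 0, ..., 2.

Take the total order a < b < c < d on the vertex set. Then K (dimension 2) consists of the simplices:

  0-simplices (4): a, b, c, d
  1-simplices (6): ab, ac, ad, bc, bd, cd
  2-simplices (4): abc, abd, acd, bcd

giving chain groups C_0 ≅ Z^4, C_1 ≅ Z^6, C_2 ≅ Z^4.

The boundary map ∂_1: C_1 → C_0 is given by ∂[p,q] = [q] − [p].
As a 4×6 matrix over Z this has rank 3, with invariant factors (1,1,1).

The boundary map ∂_2: C_2 → C_1 sends each 2-simplex [p,q,r] to [q,r] − [p,r] + [p,q]. For instance
  ∂abc = bc − ac + ab,
  ∂bcd = cd − bd + bc.
The 6×4 boundary matrix has rank 3 and Smith normal form diag(1,1,1).

Now H_k = ker ∂_k / im ∂_{k+1}, so:

  H_0: rank C_0 − rank ∂_1 = 4 − 3 = 1, and the invariant factors of ∂_1 are all 1, so H_0 = Z.
  H_1: rank ker ∂_1 − rank ∂_2 = (6 − 3) − 3 = 0, and the invariant factors of ∂_2 are all 1, so H_1 = 0.
  H_2: rank ker ∂_2 − rank ∂_3 = (4 − 3) − 0 = 1, and there is no ∂_3, so H_2 = Z.

As a check, the Euler characteristic is 4 − 6 + 4 = 2, which agrees with 1 − 0 + 1 = 2.

H_0 ≅ Z,  H_1 = 0,  H_2 ≅ Z.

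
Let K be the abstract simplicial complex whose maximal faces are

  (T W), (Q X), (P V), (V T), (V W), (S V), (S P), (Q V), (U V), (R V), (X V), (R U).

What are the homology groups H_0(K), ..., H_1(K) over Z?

Take the total order P < Q < R < S < T < U < V < W < X on the vertex set. Then K (dimension 1) consists of the simplices:

  0-simplices (9): P, Q, R, S, T, U, V, W, X
  1-simplices (12): PS, PV, QV, QX, RU, RV, SV, TV, TW, UV, VW, VX

so the chain groups are C_0 ≅ Z^9, C_1 ≅ Z^12.

Boundary ∂_1: C_1 → C_0 is given by ∂[p,q] = [q] − [p]. For instance
  ∂RV = V − R.
This gives a 9×12 integer matrix of rank 8; reducing to Smith normal form yields diagonal entries (1,1,1,1,1,1,1,1).

From H_k ≅ ker(∂_k) / im(∂_{k+1}) we obtain:

  H_0: rank C_0 − rank ∂_1 = 9 − 8 = 1, and the invariant factors of ∂_1 are all 1, so H_0 = Z.
  H_1: rank ker ∂_1 − rank ∂_2 = (12 − 8) − 0 = 4, and there is no ∂_2, so H_1 = Z^4.

(K is a triangulation of a wedge of 4 circles.)

H_0 = Z,  H_1 = Z^4.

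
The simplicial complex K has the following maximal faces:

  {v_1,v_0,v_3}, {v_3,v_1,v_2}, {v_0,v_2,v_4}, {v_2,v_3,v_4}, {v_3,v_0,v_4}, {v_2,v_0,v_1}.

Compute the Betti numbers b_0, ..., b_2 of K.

b_0 = 1, b_1 = 0, b_2 = 1.

We work with the vertex ordering v_0 < v_1 < v_2 < v_3 < v_4. The simplices of K, each written with vertices in increasing order, are:

  0-simplices (5): [v_0], [v_1], [v_2], [v_3], [v_4]
  1-simplices (9): [v_0,v_1], [v_0,v_2], [v_0,v_3], [v_0,v_4], [v_1,v_2], [v_1,v_3], [v_2,v_3], [v_2,v_4], [v_3,v_4]
  2-simplices (6): [v_0,v_1,v_2], [v_0,v_1,v_3], [v_0,v_2,v_4], [v_0,v_3,v_4], [v_1,v_2,v_3], [v_2,v_3,v_4]

Hence C_0 ≅ Z^5, C_1 ≅ Z^9, C_2 ≅ Z^6.

∂_1: C_1 → C_0 sends each edge [p,q] (with p < q) to q − p. For instance
  ∂[v_1,v_2] = [v_2] − [v_1].
The 5×9 boundary matrix has rank 4 and Smith normal form diag(1,1,1,1).

The boundary map ∂_2: C_2 → C_1 sends each 2-simplex [p,q,r] to [q,r] − [p,r] + [p,q]. For instance
  ∂[v_0,v_1,v_3] = [v_1,v_3] − [v_0,v_3] + [v_0,v_1],
  ∂[v_1,v_2,v_3] = [v_2,v_3] − [v_1,v_3] + [v_1,v_2].
This gives a 9×6 integer matrix of rank 5; reducing to Smith normal form yields diagonal entries (1,1,1,1,1).

Now H_k = ker ∂_k / im ∂_{k+1}, so:

  H_0: rank C_0 − rank ∂_1 = 5 − 4 = 1, and the invariant factors of ∂_1 are all 1, so H_0 ≅ Z.
  H_1: rank ker ∂_1 − rank ∂_2 = (9 − 4) − 5 = 0, and the invariant factors of ∂_2 are all 1, so H_1 ≅ 0.
  H_2: rank ker ∂_2 − rank ∂_3 = (6 − 5) − 0 = 1, and there is no ∂_3, so H_2 ≅ Z.

(K is a triangulation of the 2-sphere S^2.)

Hence the Betti numbers are b_0 = 1, b_1 = 0, b_2 = 1.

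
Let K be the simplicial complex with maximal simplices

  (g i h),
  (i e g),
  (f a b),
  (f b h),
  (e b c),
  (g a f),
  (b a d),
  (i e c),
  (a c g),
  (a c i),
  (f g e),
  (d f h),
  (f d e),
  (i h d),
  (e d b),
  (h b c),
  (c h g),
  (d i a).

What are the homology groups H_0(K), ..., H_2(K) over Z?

Take the total order a < b < c < d < e < f < g < h < i on the vertex set. Then K (dimension 2) consists of the simplices:

  0-simplices (9): a, b, c, d, e, f, g, h, i
  1-simplices (27): ab, ac, ad, af, ag, ai, bc, bd, be, bf, bh, ce, cg, ch, ci, de, df, dh, di, ef, eg, ei, fg, fh, gh, gi, hi
  2-simplices (18): abd, abf, acg, aci, adi, afg, bce, bch, bde, bfh, cei, cgh, def, dfh, dhi, efg, egi, ghi

Hence C_0 ≅ Z^9, C_1 ≅ Z^27, C_2 ≅ Z^18.

Boundary ∂_1: C_1 → C_0 sends each edge [p,q] (with p < q) to q − p.
This gives a 9×27 integer matrix of rank 8; reducing to Smith normal form yields diagonal entries (1,1,1,1,1,1,1,1).

The boundary map ∂_2: C_2 → C_1 acts by ∂[p,q,r] = [q,r] − [p,r] + [p,q]. For instance
  ∂bde = de − be + bd,
  ∂cgh = gh − ch + cg.
The 27×18 boundary matrix has rank 18 and Smith normal form diag(1,1,1,1,1,1,1,1,1,1,1,1,1,1,1,1,1,2).

From H_k ≅ ker(∂_k) / im(∂_{k+1}) we obtain:

  H_0: rank C_0 − rank ∂_1 = 9 − 8 = 1, and the invariant factors of ∂_1 are all 1, so H_0 = Z.
  H_1: rank ker ∂_1 − rank ∂_2 = (27 − 8) − 18 = 1, and ∂_2 has invariant factor 2 > 1, so H_1 = Z ⊕ Z/2.
  H_2: rank ker ∂_2 − rank ∂_3 = (18 − 18) − 0 = 0, and there is no ∂_3, so H_2 = 0.

H_0 ≅ Z,  H_1 ≅ Z ⊕ Z/2,  H_2 = 0.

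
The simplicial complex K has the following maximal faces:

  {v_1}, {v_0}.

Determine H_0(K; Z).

H_0 = Z^2.

K has 2 vertices.
rank ∂_0 = 0, rank ∂_1 = 0 ⇒ b_0 = 2 − 0 − 0 = 2. So H_0 ≅ Z^2.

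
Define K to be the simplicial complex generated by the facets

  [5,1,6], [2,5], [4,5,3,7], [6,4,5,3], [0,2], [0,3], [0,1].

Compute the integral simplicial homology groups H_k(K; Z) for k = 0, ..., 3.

H_0 ≅ Z,  H_1 ≅ Z^2,  H_2 = 0,  H_3 = 0.

Fix the vertex order 0 < 1 < 2 < 3 < 4 < 5 < 6 < 7 and write every simplex with vertices in increasing order. Then dim K = 3 and the simplices of K are:

  0-simplices (8): [0], [1], [2], [3], [4], [5], [6], [7]
  1-simplices (15): [0,1], [0,2], [0,3], [1,5], [1,6], [2,5], [3,4], [3,5], [3,6], [3,7], [4,5], [4,6], [4,7], [5,6], [5,7]
  2-simplices (8): [1,5,6], [3,4,5], [3,4,6], [3,4,7], [3,5,6], [3,5,7], [4,5,6], [4,5,7]
  3-simplices (2): [3,4,5,6], [3,4,5,7]

so the chain groups are C_0 ≅ Z^8, C_1 ≅ Z^15, C_2 ≅ Z^8, C_3 ≅ Z^2.

Boundary ∂_1: C_1 → C_0 maps an edge to its endpoints' difference, ∂[p,q] = q − p.
As a 8×15 matrix over Z this has rank 7, with invariant factors (1,1,1,1,1,1,1).

∂_2: C_2 → C_1 sends each 2-simplex [p,q,r] to [q,r] − [p,r] + [p,q]. For instance
  ∂[3,4,6] = [4,6] − [3,6] + [3,4],
  ∂[4,5,7] = [5,7] − [4,7] + [4,5].
As a 15×8 matrix over Z this has rank 6, with invariant factors (1,1,1,1,1,1).

The boundary map ∂_3: C_3 → C_2 sends each 3-simplex σ to the alternating sum Σ_i (−1)^i (σ with its i-th vertex removed). For instance
  ∂[3,4,5,6] = [4,5,6] − [3,5,6] + [3,4,6] − [3,4,5],
  ∂[3,4,5,7] = [4,5,7] − [3,5,7] + [3,4,7] − [3,4,5].
The resulting 8×2 matrix has rank 2, and its Smith normal form has invariant factors (1,1).

Now H_k = ker ∂_k / im ∂_{k+1}, so:

  H_0: rank C_0 − rank ∂_1 = 8 − 7 = 1, and the invariant factors of ∂_1 are all 1, so H_0 = Z.
  H_1: rank ker ∂_1 − rank ∂_2 = (15 − 7) − 6 = 2, and the invariant factors of ∂_2 are all 1, so H_1 = Z^2.
  H_2: rank ker ∂_2 − rank ∂_3 = (8 − 6) − 2 = 0, and the invariant factors of ∂_3 are all 1, so H_2 = 0.
  H_3: rank ker ∂_3 − rank ∂_4 = (2 − 2) − 0 = 0, and there is no ∂_4, so H_3 = 0.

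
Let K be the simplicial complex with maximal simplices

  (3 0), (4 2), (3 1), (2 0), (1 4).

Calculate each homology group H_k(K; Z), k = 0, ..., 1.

Fix the vertex order 0 < 1 < 2 < 3 < 4 and write every simplex with vertices in increasing order. Then dim K = 1 and the simplices of K are:

  0-simplices (5): [0], [1], [2], [3], [4]
  1-simplices (5): [0,2], [0,3], [1,3], [1,4], [2,4]

giving chain groups C_0 ≅ Z^5, C_1 ≅ Z^5.

Boundary ∂_1: C_1 → C_0 is given by ∂[p,q] = [q] − [p]. For instance
  ∂[0,3] = [3] − [0].
The 5×5 boundary matrix has rank 4 and Smith normal form diag(1,1,1,1).

From H_k ≅ ker(∂_k) / im(∂_{k+1}) we obtain:

  H_0: rank C_0 − rank ∂_1 = 5 − 4 = 1, and the invariant factors of ∂_1 are all 1, so H_0 ≅ Z.
  H_1: rank ker ∂_1 − rank ∂_2 = (5 − 4) − 0 = 1, and there is no ∂_2, so H_1 ≅ Z.

As a check, the Euler characteristic is 5 − 5 = 0, which agrees with 1 − 1 = 0.

H_0 ≅ Z,  H_1 ≅ Z.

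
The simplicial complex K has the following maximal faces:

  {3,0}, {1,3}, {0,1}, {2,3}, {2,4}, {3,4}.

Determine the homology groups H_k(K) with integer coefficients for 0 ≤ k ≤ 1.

Order the vertices as 0 < 1 < 2 < 3 < 4. Listing each simplex with vertices in this order, K has dimension 1 with simplices:

  0-simplices (5): [0], [1], [2], [3], [4]
  1-simplices (6): [0,1], [0,3], [1,3], [2,3], [2,4], [3,4]

so the chain groups are C_0 ≅ Z^5, C_1 ≅ Z^6.

The boundary map ∂_1: C_1 → C_0 maps an edge to its endpoints' difference, ∂[p,q] = q − p. For instance
  ∂[1,3] = [3] − [1].
This gives a 5×6 integer matrix of rank 4; reducing to Smith normal form yields diagonal entries (1,1,1,1).

Reading off H_k = ker ∂_k / im ∂_{k+1}:

  H_0: rank C_0 − rank ∂_1 = 5 − 4 = 1, and the invariant factors of ∂_1 are all 1, so H_0 ≅ Z.
  H_1: rank ker ∂_1 − rank ∂_2 = (6 − 4) − 0 = 2, and there is no ∂_2, so H_1 ≅ Z^2.

H_0 ≅ Z,  H_1 ≅ Z^2.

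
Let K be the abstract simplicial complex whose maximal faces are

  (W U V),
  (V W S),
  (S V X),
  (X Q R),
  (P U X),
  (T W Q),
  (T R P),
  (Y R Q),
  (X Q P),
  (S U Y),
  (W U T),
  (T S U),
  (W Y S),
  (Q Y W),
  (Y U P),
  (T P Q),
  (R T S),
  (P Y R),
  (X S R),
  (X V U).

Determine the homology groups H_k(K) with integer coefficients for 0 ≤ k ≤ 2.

We work with the vertex ordering P < Q < R < S < T < U < V < W < X < Y. The simplices of K, each written with vertices in increasing order, are:

  0-simplices (10): P, Q, R, S, T, U, V, W, X, Y
  1-simplices (30): PQ, PR, PT, PU, PX, PY, QR, QT, QW, QX, QY, RS, RT, RX, RY, ST, SU, SV, SW, SX, SY, TU, TW, UV, UW, UX, UY, VW, VX, WY
  2-simplices (20): PQT, PQX, PRT, PRY, PUX, PUY, QRX, QRY, QTW, QWY, RST, RSX, STU, SUY, SVW, SVX, SWY, TUW, UVW, UVX

so the chain groups are C_0 ≅ Z^10, C_1 ≅ Z^30, C_2 ≅ Z^20.

The boundary map ∂_1: C_1 → C_0 sends each edge [p,q] (with p < q) to q − p. For instance
  ∂RS = S − R.
As a 10×30 matrix over Z this has rank 9, with invariant factors (1,1,1,1,1,1,1,1,1).

The boundary map ∂_2: C_2 → C_1 acts by ∂[p,q,r] = [q,r] − [p,r] + [p,q]. For instance
  ∂SVW = VW − SW + SV,
  ∂QRX = RX − QX + QR.
The resulting 30×20 matrix has rank 20, and its Smith normal form has invariant factors (1,1,1,1,1,1,1,1,1,1,1,1,1,1,1,1,1,1,1,2).

Now H_k = ker ∂_k / im ∂_{k+1}, so:

  H_0: rank C_0 − rank ∂_1 = 10 − 9 = 1, and the invariant factors of ∂_1 are all 1, so H_0 ≅ Z.
  H_1: rank ker ∂_1 − rank ∂_2 = (30 − 9) − 20 = 1, and ∂_2 has invariant factor 2 > 1, so H_1 ≅ Z × Z/2.
  H_2: rank ker ∂_2 − rank ∂_3 = (20 − 20) − 0 = 0, and there is no ∂_3, so H_2 ≅ 0.

H_0 = Z,  H_1 = Z × Z/2,  H_2 = 0.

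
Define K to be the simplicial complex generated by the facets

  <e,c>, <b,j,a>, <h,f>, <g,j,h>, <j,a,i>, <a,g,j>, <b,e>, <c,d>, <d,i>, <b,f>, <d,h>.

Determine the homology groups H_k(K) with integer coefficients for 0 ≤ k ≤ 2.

H_0 ≅ Z,  H_1 ≅ Z^3,  H_2 = 0.

We work with the vertex ordering a < b < c < d < e < f < g < h < i < j. The simplices of K, each written with vertices in increasing order, are:

  0-simplices (10): a, b, c, d, e, f, g, h, i, j
  1-simplices (16): ab, ag, ai, aj, be, bf, bj, cd, ce, dh, di, fh, gh, gj, hj, ij
  2-simplices (4): abj, agj, aij, ghj

giving chain groups C_0 ≅ Z^10, C_1 ≅ Z^16, C_2 ≅ Z^4.

The boundary map ∂_1: C_1 → C_0 sends each edge [p,q] (with p < q) to q − p. For instance
  ∂ce = e − c.
The 10×16 boundary matrix has rank 9 and Smith normal form diag(1,1,1,1,1,1,1,1,1).

Boundary ∂_2: C_2 → C_1 sends each 2-simplex [p,q,r] to [q,r] − [p,r] + [p,q]. For instance
  ∂aij = ij − aj + ai,
  ∂abj = bj − aj + ab.
The resulting 16×4 matrix has rank 4, and its Smith normal form has invariant factors (1,1,1,1).

Computing H_k = (kernel of ∂_k) / (image of ∂_{k+1}):

  H_0: rank C_0 − rank ∂_1 = 10 − 9 = 1, and the invariant factors of ∂_1 are all 1, so H_0 ≅ Z.
  H_1: rank ker ∂_1 − rank ∂_2 = (16 − 9) − 4 = 3, and the invariant factors of ∂_2 are all 1, so H_1 ≅ Z^3.
  H_2: rank ker ∂_2 − rank ∂_3 = (4 − 4) − 0 = 0, and there is no ∂_3, so H_2 ≅ 0.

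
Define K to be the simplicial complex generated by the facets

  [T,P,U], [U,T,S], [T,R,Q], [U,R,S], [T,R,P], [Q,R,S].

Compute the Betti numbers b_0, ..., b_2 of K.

Order the vertices as P < Q < R < S < T < U. Listing each simplex with vertices in this order, K has dimension 2 with simplices:

  0-simplices (6): P, Q, R, S, T, U
  1-simplices (12): PR, PT, PU, QR, QS, QT, RS, RT, RU, ST, SU, TU
  2-simplices (6): PRT, PTU, QRS, QRT, RSU, STU

Hence C_0 ≅ Z^6, C_1 ≅ Z^12, C_2 ≅ Z^6.

The boundary map ∂_1: C_1 → C_0 sends each edge [p,q] (with p < q) to q − p. For instance
  ∂PR = R − P.
This gives a 6×12 integer matrix of rank 5; reducing to Smith normal form yields diagonal entries (1,1,1,1,1).

∂_2: C_2 → C_1 acts by ∂[p,q,r] = [q,r] − [p,r] + [p,q]. For instance
  ∂RSU = SU − RU + RS,
  ∂STU = TU − SU + ST.
As a 12×6 matrix over Z this has rank 6, with invariant factors (1,1,1,1,1,1).

Reading off H_k = ker ∂_k / im ∂_{k+1}:

  H_0: rank C_0 − rank ∂_1 = 6 − 5 = 1, and the invariant factors of ∂_1 are all 1, so H_0 = Z.
  H_1: rank ker ∂_1 − rank ∂_2 = (12 − 5) − 6 = 1, and the invariant factors of ∂_2 are all 1, so H_1 = Z.
  H_2: rank ker ∂_2 − rank ∂_3 = (6 − 6) − 0 = 0, and there is no ∂_3, so H_2 = 0.

As a check, the Euler characteristic is 6 − 12 + 6 = 0, which agrees with 1 − 1 + 0 = 0.
(K is a triangulation of the cylinder S^1 x I.)

Hence the Betti numbers are b_0 = 1, b_1 = 1, b_2 = 0.

b_0 = 1, b_1 = 1, b_2 = 0.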